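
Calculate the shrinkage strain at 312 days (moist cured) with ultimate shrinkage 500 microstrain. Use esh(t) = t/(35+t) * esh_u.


esh(312) = 312 / (35 + 312) * 500
= 312 / 347 * 500
= 449.6 microstrain

449.6


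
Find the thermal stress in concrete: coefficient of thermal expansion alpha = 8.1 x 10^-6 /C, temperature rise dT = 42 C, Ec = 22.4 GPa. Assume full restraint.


sigma = alpha * dT * Ec
= 8.1e-6 * 42 * 22.4 * 1000
= 7.62 MPa

7.62


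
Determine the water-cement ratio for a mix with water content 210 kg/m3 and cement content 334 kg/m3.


w/c = water / cement
w/c = 210 / 334 = 0.629

0.629


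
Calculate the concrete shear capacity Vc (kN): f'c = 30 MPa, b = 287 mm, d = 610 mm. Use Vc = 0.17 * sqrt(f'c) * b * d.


Vc = 0.17 * sqrt(30) * 287 * 610 / 1000
= 163.01 kN

163.01


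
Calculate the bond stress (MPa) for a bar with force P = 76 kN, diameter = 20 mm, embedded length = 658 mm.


u = P / (pi * db * ld)
= 76 * 1000 / (pi * 20 * 658)
= 1.838 MPa

1.838


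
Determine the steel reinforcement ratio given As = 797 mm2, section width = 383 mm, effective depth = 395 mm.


rho = As / (b * d)
= 797 / (383 * 395)
= 0.0053

0.0053


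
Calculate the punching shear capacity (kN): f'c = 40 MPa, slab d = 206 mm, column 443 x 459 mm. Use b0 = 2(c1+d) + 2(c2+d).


b0 = 2*(443 + 206) + 2*(459 + 206) = 2628 mm
Vc = 0.33 * sqrt(40) * 2628 * 206 / 1000
= 1129.89 kN

1129.89


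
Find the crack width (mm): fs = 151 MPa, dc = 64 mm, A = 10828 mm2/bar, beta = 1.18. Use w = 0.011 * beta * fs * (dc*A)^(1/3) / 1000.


w = 0.011 * beta * fs * (dc * A)^(1/3) / 1000
= 0.011 * 1.18 * 151 * (64 * 10828)^(1/3) / 1000
= 0.173 mm

0.173


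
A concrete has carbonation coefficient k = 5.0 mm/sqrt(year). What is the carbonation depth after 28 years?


depth = k * sqrt(t)
= 5.0 * sqrt(28)
= 26.46 mm

26.46


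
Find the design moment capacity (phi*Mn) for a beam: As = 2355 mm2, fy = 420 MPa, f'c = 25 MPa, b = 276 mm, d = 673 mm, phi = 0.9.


a = As * fy / (0.85 * f'c * b)
= 2355 * 420 / (0.85 * 25 * 276)
= 168.6445 mm
Mn = As * fy * (d - a/2) / 10^6
= 582.2612 kN-m
phi*Mn = 0.9 * 582.2612 = 524.04 kN-m

524.04


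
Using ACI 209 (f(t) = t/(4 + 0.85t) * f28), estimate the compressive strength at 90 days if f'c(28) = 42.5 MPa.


f(90) = 90 / (4 + 0.85 * 90) * 42.5
= 90 / 80.5 * 42.5
= 47.52 MPa

47.52


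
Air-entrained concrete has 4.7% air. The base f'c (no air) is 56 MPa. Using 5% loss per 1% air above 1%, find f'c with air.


Strength loss = (4.7 - 1) * 5 = 18.5%
f'c = 56 * (1 - 18.5/100)
= 45.64 MPa

45.64


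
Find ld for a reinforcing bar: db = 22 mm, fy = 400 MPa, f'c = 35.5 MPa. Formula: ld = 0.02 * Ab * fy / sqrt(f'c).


Ab = pi * 22^2 / 4 = 380.133 mm2
ld = 0.02 * 380.133 * 400 / sqrt(35.5)
= 510.4 mm

510.4


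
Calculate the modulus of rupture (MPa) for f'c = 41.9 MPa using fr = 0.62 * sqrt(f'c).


fr = 0.62 * sqrt(41.9)
= 4.013 MPa

4.013


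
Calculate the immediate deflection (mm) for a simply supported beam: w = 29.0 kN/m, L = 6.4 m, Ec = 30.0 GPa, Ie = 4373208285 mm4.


Convert: L = 6.4 m = 6400 mm, Ec = 30.0 GPa = 30000 MPa
delta = 5 * 29.0 * 6400^4 / (384 * 30000 * 4373208285)
= 4.83 mm

4.83


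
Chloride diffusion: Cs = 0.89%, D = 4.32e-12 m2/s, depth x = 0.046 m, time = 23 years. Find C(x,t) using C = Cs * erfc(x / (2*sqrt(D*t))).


t_seconds = 23 * 365.25 * 24 * 3600 = 725824800.0 s
arg = 0.046 / (2 * sqrt(4.32e-12 * 725824800.0))
= 0.4107
erfc(0.4107) = 0.5613
C = 0.89 * 0.5613 = 0.4996%

0.4996


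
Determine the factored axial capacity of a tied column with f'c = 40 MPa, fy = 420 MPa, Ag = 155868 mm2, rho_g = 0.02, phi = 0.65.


Ast = rho * Ag = 0.02 * 155868 = 3117.36 mm2
phi*Pn = 0.65 * 0.80 * (0.85 * 40 * (155868 - 3117.36) + 420 * 3117.36) / 1000
= 3381.46 kN

3381.46


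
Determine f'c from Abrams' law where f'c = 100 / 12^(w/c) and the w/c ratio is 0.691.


f'c = 100 / 12^0.691
= 100 / 5.568
= 17.96 MPa

17.96


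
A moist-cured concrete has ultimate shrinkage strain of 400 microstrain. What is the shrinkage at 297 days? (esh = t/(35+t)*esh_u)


esh(297) = 297 / (35 + 297) * 400
= 297 / 332 * 400
= 357.8 microstrain

357.8


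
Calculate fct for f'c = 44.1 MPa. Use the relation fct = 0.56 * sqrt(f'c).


fct = 0.56 * sqrt(44.1)
= 0.56 * 6.641
= 3.719 MPa

3.719


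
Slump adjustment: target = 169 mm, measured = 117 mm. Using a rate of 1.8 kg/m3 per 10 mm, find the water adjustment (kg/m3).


Difference = 169 - 117 = 52 mm
Water adjustment = 52 * 1.8 / 10 = 9.4 kg/m3

9.4


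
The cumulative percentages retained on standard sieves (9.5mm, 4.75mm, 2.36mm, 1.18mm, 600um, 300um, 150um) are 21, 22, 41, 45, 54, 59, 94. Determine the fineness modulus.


FM = sum(cumulative % retained) / 100
= 336 / 100
= 3.36

3.36


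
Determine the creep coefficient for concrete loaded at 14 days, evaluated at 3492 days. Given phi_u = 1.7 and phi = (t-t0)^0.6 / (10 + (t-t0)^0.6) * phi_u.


dt = 3492 - 14 = 3478
phi = 3478^0.6 / (10 + 3478^0.6) * 1.7
= 1.581

1.581


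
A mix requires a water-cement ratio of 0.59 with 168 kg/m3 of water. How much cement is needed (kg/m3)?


Cement = water / (w/c)
= 168 / 0.59
= 284.7 kg/m3

284.7


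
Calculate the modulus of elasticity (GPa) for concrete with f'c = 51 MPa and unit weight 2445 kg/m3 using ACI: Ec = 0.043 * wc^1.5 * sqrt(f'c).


Ec = 0.043 * 2445^1.5 * sqrt(51) / 1000
= 37.13 GPa

37.13


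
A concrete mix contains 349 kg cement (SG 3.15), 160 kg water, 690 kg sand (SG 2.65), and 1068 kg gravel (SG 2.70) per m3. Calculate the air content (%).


Vol cement = 349 / (3.15 * 1000) = 0.110794 m3
Vol water = 160 / 1000 = 0.16 m3
Vol sand = 690 / (2.65 * 1000) = 0.260377 m3
Vol gravel = 1068 / (2.70 * 1000) = 0.395556 m3
Total solid + water volume = 0.926727 m3
Air = (1 - 0.926727) * 100 = 7.33%

7.33


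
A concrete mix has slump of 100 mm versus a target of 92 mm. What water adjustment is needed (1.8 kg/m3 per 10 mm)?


Difference = 92 - 100 = -8 mm
Water adjustment = -8 * 1.8 / 10 = -1.4 kg/m3

-1.4


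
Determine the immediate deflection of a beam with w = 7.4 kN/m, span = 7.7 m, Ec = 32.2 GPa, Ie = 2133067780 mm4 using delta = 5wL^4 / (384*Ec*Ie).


Convert: L = 7.7 m = 7700 mm, Ec = 32.2 GPa = 32200 MPa
delta = 5 * 7.4 * 7700^4 / (384 * 32200 * 2133067780)
= 4.93 mm

4.93


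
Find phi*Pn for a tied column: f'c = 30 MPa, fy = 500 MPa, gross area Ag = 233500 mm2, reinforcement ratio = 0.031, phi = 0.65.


Ast = rho * Ag = 0.031 * 233500 = 7238.5 mm2
phi*Pn = 0.65 * 0.80 * (0.85 * 30 * (233500 - 7238.5) + 500 * 7238.5) / 1000
= 4882.24 kN

4882.24


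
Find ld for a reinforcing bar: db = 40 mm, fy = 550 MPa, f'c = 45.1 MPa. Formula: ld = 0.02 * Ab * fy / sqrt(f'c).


Ab = pi * 40^2 / 4 = 1256.637 mm2
ld = 0.02 * 1256.637 * 550 / sqrt(45.1)
= 2058.3 mm

2058.3


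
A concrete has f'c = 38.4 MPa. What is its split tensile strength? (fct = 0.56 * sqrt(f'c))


fct = 0.56 * sqrt(38.4)
= 0.56 * 6.197
= 3.47 MPa

3.47


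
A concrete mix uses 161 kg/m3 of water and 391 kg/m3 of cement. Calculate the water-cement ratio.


w/c = water / cement
w/c = 161 / 391 = 0.412

0.412


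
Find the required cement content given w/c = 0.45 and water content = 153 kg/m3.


Cement = water / (w/c)
= 153 / 0.45
= 340.0 kg/m3

340.0


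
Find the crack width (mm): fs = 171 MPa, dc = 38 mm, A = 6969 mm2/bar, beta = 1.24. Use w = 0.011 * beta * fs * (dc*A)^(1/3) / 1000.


w = 0.011 * beta * fs * (dc * A)^(1/3) / 1000
= 0.011 * 1.24 * 171 * (38 * 6969)^(1/3) / 1000
= 0.15 mm

0.15


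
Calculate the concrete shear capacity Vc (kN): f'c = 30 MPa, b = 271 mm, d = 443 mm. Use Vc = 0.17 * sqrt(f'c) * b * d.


Vc = 0.17 * sqrt(30) * 271 * 443 / 1000
= 111.78 kN

111.78


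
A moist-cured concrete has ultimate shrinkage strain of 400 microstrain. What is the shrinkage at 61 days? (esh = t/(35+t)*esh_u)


esh(61) = 61 / (35 + 61) * 400
= 61 / 96 * 400
= 254.2 microstrain

254.2


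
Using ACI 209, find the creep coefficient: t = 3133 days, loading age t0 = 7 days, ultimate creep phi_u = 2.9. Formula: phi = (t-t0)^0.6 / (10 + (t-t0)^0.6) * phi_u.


dt = 3133 - 7 = 3126
phi = 3126^0.6 / (10 + 3126^0.6) * 2.9
= 2.685

2.685


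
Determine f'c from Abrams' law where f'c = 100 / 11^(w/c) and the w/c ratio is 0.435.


f'c = 100 / 11^0.435
= 100 / 2.838
= 35.24 MPa

35.24


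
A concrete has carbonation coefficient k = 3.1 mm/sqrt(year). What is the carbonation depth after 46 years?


depth = k * sqrt(t)
= 3.1 * sqrt(46)
= 21.03 mm

21.03


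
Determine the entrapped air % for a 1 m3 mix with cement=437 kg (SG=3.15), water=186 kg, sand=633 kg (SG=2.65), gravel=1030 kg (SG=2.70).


Vol cement = 437 / (3.15 * 1000) = 0.13873 m3
Vol water = 186 / 1000 = 0.186 m3
Vol sand = 633 / (2.65 * 1000) = 0.238868 m3
Vol gravel = 1030 / (2.70 * 1000) = 0.381481 m3
Total solid + water volume = 0.94508 m3
Air = (1 - 0.94508) * 100 = 5.49%

5.49


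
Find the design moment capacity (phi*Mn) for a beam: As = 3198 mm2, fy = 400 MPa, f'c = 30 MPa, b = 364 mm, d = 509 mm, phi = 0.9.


a = As * fy / (0.85 * f'c * b)
= 3198 * 400 / (0.85 * 30 * 364)
= 137.8151 mm
Mn = As * fy * (d - a/2) / 10^6
= 562.9662 kN-m
phi*Mn = 0.9 * 562.9662 = 506.67 kN-m

506.67


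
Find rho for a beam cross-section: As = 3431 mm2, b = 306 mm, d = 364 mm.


rho = As / (b * d)
= 3431 / (306 * 364)
= 0.0308

0.0308


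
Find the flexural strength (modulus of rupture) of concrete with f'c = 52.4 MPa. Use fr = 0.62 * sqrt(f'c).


fr = 0.62 * sqrt(52.4)
= 4.488 MPa

4.488


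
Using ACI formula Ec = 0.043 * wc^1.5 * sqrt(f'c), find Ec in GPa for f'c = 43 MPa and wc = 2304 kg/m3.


Ec = 0.043 * 2304^1.5 * sqrt(43) / 1000
= 31.18 GPa

31.18


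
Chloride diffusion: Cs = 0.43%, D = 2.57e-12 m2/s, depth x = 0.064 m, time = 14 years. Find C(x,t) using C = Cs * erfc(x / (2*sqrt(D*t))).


t_seconds = 14 * 365.25 * 24 * 3600 = 441806400.0 s
arg = 0.064 / (2 * sqrt(2.57e-12 * 441806400.0))
= 0.9497
erfc(0.9497) = 0.1793
C = 0.43 * 0.1793 = 0.0771%

0.0771


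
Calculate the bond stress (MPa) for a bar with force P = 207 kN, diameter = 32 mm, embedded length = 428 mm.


u = P / (pi * db * ld)
= 207 * 1000 / (pi * 32 * 428)
= 4.811 MPa

4.811


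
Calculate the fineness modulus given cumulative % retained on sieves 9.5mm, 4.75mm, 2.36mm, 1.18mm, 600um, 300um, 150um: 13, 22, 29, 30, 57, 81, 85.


FM = sum(cumulative % retained) / 100
= 317 / 100
= 3.17

3.17


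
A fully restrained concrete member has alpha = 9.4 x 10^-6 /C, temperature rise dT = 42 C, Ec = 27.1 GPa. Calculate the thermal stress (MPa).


sigma = alpha * dT * Ec
= 9.4e-6 * 42 * 27.1 * 1000
= 10.699 MPa

10.699


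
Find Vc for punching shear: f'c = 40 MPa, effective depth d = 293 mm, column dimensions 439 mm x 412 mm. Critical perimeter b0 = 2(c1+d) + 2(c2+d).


b0 = 2*(439 + 293) + 2*(412 + 293) = 2874 mm
Vc = 0.33 * sqrt(40) * 2874 * 293 / 1000
= 1757.51 kN

1757.51


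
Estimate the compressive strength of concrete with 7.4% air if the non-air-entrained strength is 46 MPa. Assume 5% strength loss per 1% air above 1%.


Strength loss = (7.4 - 1) * 5 = 32.0%
f'c = 46 * (1 - 32.0/100)
= 31.28 MPa

31.28


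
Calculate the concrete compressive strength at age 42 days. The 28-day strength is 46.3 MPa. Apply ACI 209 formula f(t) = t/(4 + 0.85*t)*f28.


f(42) = 42 / (4 + 0.85 * 42) * 46.3
= 42 / 39.7 * 46.3
= 48.98 MPa

48.98


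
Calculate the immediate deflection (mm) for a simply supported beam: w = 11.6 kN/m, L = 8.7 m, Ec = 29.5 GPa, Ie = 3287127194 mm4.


Convert: L = 8.7 m = 8700 mm, Ec = 29.5 GPa = 29500 MPa
delta = 5 * 11.6 * 8700^4 / (384 * 29500 * 3287127194)
= 8.92 mm

8.92


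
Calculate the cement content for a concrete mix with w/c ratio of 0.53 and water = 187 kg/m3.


Cement = water / (w/c)
= 187 / 0.53
= 352.8 kg/m3

352.8


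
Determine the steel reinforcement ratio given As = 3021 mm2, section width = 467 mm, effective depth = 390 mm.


rho = As / (b * d)
= 3021 / (467 * 390)
= 0.0166

0.0166


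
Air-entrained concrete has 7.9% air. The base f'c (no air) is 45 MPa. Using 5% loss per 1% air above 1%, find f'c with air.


Strength loss = (7.9 - 1) * 5 = 34.5%
f'c = 45 * (1 - 34.5/100)
= 29.48 MPa

29.48


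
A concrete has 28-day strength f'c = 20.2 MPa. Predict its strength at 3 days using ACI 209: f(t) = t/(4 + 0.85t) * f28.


f(3) = 3 / (4 + 0.85 * 3) * 20.2
= 3 / 6.55 * 20.2
= 9.25 MPa

9.25


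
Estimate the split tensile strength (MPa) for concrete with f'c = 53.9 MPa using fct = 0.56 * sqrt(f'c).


fct = 0.56 * sqrt(53.9)
= 0.56 * 7.342
= 4.111 MPa

4.111


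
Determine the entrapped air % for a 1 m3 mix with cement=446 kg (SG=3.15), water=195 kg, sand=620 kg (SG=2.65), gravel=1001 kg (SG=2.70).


Vol cement = 446 / (3.15 * 1000) = 0.141587 m3
Vol water = 195 / 1000 = 0.195 m3
Vol sand = 620 / (2.65 * 1000) = 0.233962 m3
Vol gravel = 1001 / (2.70 * 1000) = 0.370741 m3
Total solid + water volume = 0.94129 m3
Air = (1 - 0.94129) * 100 = 5.87%

5.87


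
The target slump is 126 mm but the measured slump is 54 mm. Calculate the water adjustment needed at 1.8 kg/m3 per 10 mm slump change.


Difference = 126 - 54 = 72 mm
Water adjustment = 72 * 1.8 / 10 = 13.0 kg/m3

13.0


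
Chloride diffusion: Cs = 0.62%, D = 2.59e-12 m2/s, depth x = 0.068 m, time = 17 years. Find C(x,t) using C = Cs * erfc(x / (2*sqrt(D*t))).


t_seconds = 17 * 365.25 * 24 * 3600 = 536479200.0 s
arg = 0.068 / (2 * sqrt(2.59e-12 * 536479200.0))
= 0.9121
erfc(0.9121) = 0.1971
C = 0.62 * 0.1971 = 0.1222%

0.1222


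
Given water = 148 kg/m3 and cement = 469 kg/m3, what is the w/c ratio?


w/c = water / cement
w/c = 148 / 469 = 0.316

0.316


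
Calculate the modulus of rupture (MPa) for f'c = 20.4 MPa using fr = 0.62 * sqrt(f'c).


fr = 0.62 * sqrt(20.4)
= 2.8 MPa

2.8


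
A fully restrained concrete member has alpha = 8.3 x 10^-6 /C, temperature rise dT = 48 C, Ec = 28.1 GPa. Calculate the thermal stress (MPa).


sigma = alpha * dT * Ec
= 8.3e-6 * 48 * 28.1 * 1000
= 11.195 MPa

11.195


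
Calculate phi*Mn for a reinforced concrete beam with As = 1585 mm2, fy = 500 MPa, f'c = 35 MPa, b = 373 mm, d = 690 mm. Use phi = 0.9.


a = As * fy / (0.85 * f'c * b)
= 1585 * 500 / (0.85 * 35 * 373)
= 71.4173 mm
Mn = As * fy * (d - a/2) / 10^6
= 518.5259 kN-m
phi*Mn = 0.9 * 518.5259 = 466.67 kN-m

466.67


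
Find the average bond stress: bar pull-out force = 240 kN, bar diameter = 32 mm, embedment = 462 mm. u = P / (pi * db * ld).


u = P / (pi * db * ld)
= 240 * 1000 / (pi * 32 * 462)
= 5.167 MPa

5.167


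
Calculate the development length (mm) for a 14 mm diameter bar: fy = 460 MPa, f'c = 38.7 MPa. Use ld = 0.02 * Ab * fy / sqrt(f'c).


Ab = pi * 14^2 / 4 = 153.938 mm2
ld = 0.02 * 153.938 * 460 / sqrt(38.7)
= 227.7 mm

227.7


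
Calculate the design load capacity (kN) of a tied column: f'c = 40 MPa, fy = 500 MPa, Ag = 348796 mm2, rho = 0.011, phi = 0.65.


Ast = rho * Ag = 0.011 * 348796 = 3836.756 mm2
phi*Pn = 0.65 * 0.80 * (0.85 * 40 * (348796 - 3836.756) + 500 * 3836.756) / 1000
= 7096.44 kN

7096.44


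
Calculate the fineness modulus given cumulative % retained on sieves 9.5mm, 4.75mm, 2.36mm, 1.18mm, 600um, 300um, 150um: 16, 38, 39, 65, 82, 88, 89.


FM = sum(cumulative % retained) / 100
= 417 / 100
= 4.17

4.17


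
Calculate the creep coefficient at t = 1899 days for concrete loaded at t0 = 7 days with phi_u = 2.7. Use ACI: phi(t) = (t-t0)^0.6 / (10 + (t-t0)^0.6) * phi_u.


dt = 1899 - 7 = 1892
phi = 1892^0.6 / (10 + 1892^0.6) * 2.7
= 2.437

2.437


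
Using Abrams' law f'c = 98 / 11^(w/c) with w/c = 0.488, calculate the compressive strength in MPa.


f'c = 98 / 11^0.488
= 98 / 3.223
= 30.41 MPa

30.41


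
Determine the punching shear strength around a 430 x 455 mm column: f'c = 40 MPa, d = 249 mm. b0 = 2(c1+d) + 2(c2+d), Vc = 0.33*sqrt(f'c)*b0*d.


b0 = 2*(430 + 249) + 2*(455 + 249) = 2766 mm
Vc = 0.33 * sqrt(40) * 2766 * 249 / 1000
= 1437.46 kN

1437.46


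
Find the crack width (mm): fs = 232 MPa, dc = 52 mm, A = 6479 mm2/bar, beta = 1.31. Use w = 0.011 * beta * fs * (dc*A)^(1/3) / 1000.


w = 0.011 * beta * fs * (dc * A)^(1/3) / 1000
= 0.011 * 1.31 * 232 * (52 * 6479)^(1/3) / 1000
= 0.233 mm

0.233


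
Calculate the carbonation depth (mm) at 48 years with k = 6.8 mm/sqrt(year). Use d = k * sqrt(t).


depth = k * sqrt(t)
= 6.8 * sqrt(48)
= 47.11 mm

47.11


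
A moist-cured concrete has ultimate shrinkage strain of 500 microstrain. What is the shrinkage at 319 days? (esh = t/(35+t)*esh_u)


esh(319) = 319 / (35 + 319) * 500
= 319 / 354 * 500
= 450.6 microstrain

450.6


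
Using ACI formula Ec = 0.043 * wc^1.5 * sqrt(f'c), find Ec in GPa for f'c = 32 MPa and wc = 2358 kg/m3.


Ec = 0.043 * 2358^1.5 * sqrt(32) / 1000
= 27.85 GPa

27.85


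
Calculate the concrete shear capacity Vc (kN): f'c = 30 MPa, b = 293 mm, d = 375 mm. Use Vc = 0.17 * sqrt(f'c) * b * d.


Vc = 0.17 * sqrt(30) * 293 * 375 / 1000
= 102.31 kN

102.31


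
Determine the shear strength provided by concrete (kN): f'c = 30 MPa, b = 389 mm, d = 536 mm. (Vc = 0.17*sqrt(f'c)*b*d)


Vc = 0.17 * sqrt(30) * 389 * 536 / 1000
= 194.14 kN

194.14


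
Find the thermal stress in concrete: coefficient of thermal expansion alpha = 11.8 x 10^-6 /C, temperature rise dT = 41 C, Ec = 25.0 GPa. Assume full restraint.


sigma = alpha * dT * Ec
= 11.8e-6 * 41 * 25.0 * 1000
= 12.095 MPa

12.095


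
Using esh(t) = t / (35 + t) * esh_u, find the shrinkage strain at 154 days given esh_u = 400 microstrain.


esh(154) = 154 / (35 + 154) * 400
= 154 / 189 * 400
= 325.9 microstrain

325.9


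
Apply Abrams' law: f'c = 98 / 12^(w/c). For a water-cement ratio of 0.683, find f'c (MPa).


f'c = 98 / 12^0.683
= 98 / 5.459
= 17.95 MPa

17.95


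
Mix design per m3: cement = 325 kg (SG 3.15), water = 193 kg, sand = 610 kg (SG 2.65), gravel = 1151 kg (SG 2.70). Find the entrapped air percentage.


Vol cement = 325 / (3.15 * 1000) = 0.103175 m3
Vol water = 193 / 1000 = 0.193 m3
Vol sand = 610 / (2.65 * 1000) = 0.230189 m3
Vol gravel = 1151 / (2.70 * 1000) = 0.426296 m3
Total solid + water volume = 0.95266 m3
Air = (1 - 0.95266) * 100 = 4.73%

4.73


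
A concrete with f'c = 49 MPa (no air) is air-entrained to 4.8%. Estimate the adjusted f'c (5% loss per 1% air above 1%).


Strength loss = (4.8 - 1) * 5 = 19.0%
f'c = 49 * (1 - 19.0/100)
= 39.69 MPa

39.69


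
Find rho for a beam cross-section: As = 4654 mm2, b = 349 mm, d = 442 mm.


rho = As / (b * d)
= 4654 / (349 * 442)
= 0.0302

0.0302


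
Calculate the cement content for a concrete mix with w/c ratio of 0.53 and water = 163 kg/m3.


Cement = water / (w/c)
= 163 / 0.53
= 307.5 kg/m3

307.5


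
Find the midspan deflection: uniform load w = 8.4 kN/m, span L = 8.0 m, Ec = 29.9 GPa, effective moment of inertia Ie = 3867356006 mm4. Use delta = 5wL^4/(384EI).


Convert: L = 8.0 m = 8000 mm, Ec = 29.9 GPa = 29900 MPa
delta = 5 * 8.4 * 8000^4 / (384 * 29900 * 3867356006)
= 3.87 mm

3.87


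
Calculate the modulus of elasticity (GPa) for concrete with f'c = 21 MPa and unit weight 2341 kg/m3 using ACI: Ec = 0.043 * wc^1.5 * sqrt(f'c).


Ec = 0.043 * 2341^1.5 * sqrt(21) / 1000
= 22.32 GPa

22.32


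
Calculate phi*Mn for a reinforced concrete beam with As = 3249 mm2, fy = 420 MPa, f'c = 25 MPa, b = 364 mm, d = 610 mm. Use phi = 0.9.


a = As * fy / (0.85 * f'c * b)
= 3249 * 420 / (0.85 * 25 * 364)
= 176.4163 mm
Mn = As * fy * (d - a/2) / 10^6
= 712.0267 kN-m
phi*Mn = 0.9 * 712.0267 = 640.82 kN-m

640.82


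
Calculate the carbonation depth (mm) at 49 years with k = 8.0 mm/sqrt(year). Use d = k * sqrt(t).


depth = k * sqrt(t)
= 8.0 * sqrt(49)
= 56.0 mm

56.0


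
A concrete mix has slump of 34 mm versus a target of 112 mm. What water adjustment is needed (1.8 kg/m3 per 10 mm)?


Difference = 112 - 34 = 78 mm
Water adjustment = 78 * 1.8 / 10 = 14.0 kg/m3

14.0


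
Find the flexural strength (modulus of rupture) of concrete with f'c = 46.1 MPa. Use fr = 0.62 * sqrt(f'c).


fr = 0.62 * sqrt(46.1)
= 4.21 MPa

4.21


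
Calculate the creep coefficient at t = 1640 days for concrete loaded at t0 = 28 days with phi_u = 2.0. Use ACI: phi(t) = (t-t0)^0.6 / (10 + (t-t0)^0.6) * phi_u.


dt = 1640 - 28 = 1612
phi = 1612^0.6 / (10 + 1612^0.6) * 2.0
= 1.787

1.787


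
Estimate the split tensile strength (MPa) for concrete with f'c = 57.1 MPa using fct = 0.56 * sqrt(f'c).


fct = 0.56 * sqrt(57.1)
= 0.56 * 7.556
= 4.232 MPa

4.232


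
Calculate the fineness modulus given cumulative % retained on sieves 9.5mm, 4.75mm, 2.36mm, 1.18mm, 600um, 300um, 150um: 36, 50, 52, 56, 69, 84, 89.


FM = sum(cumulative % retained) / 100
= 436 / 100
= 4.36

4.36


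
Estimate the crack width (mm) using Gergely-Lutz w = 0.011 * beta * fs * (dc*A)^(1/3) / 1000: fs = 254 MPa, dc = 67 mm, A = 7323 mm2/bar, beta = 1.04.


w = 0.011 * beta * fs * (dc * A)^(1/3) / 1000
= 0.011 * 1.04 * 254 * (67 * 7323)^(1/3) / 1000
= 0.229 mm

0.229


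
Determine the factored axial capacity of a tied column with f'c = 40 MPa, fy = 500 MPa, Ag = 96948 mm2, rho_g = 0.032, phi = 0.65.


Ast = rho * Ag = 0.032 * 96948 = 3102.336 mm2
phi*Pn = 0.65 * 0.80 * (0.85 * 40 * (96948 - 3102.336) + 500 * 3102.336) / 1000
= 2465.8 kN

2465.8


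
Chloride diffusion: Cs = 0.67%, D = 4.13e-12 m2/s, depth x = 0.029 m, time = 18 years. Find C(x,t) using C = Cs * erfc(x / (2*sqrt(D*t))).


t_seconds = 18 * 365.25 * 24 * 3600 = 568036800.0 s
arg = 0.029 / (2 * sqrt(4.13e-12 * 568036800.0))
= 0.2994
erfc(0.2994) = 0.672
C = 0.67 * 0.672 = 0.4503%

0.4503


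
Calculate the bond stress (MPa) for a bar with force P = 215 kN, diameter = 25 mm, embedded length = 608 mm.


u = P / (pi * db * ld)
= 215 * 1000 / (pi * 25 * 608)
= 4.502 MPa

4.502


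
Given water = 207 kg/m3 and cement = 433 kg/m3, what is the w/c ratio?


w/c = water / cement
w/c = 207 / 433 = 0.478

0.478


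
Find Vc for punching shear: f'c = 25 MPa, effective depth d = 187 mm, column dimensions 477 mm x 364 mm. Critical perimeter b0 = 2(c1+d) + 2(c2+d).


b0 = 2*(477 + 187) + 2*(364 + 187) = 2430 mm
Vc = 0.33 * sqrt(25) * 2430 * 187 / 1000
= 749.78 kN

749.78


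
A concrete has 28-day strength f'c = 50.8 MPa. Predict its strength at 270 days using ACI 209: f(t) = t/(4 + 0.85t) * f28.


f(270) = 270 / (4 + 0.85 * 270) * 50.8
= 270 / 233.5 * 50.8
= 58.74 MPa

58.74


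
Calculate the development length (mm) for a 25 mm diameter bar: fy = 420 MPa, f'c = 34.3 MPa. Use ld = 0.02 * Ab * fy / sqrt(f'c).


Ab = pi * 25^2 / 4 = 490.874 mm2
ld = 0.02 * 490.874 * 420 / sqrt(34.3)
= 704.0 mm

704.0


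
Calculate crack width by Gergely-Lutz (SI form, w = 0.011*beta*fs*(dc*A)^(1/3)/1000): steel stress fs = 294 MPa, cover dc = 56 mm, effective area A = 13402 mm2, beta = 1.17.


w = 0.011 * beta * fs * (dc * A)^(1/3) / 1000
= 0.011 * 1.17 * 294 * (56 * 13402)^(1/3) / 1000
= 0.344 mm

0.344


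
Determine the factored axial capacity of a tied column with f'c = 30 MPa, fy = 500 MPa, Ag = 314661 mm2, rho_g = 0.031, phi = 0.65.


Ast = rho * Ag = 0.031 * 314661 = 9754.491 mm2
phi*Pn = 0.65 * 0.80 * (0.85 * 30 * (314661 - 9754.491) + 500 * 9754.491) / 1000
= 6579.23 kN

6579.23


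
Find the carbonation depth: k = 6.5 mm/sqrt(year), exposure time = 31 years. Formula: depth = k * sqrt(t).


depth = k * sqrt(t)
= 6.5 * sqrt(31)
= 36.19 mm

36.19


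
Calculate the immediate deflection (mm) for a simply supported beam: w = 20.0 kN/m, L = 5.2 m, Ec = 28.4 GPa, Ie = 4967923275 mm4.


Convert: L = 5.2 m = 5200 mm, Ec = 28.4 GPa = 28400 MPa
delta = 5 * 20.0 * 5200^4 / (384 * 28400 * 4967923275)
= 1.35 mm

1.35


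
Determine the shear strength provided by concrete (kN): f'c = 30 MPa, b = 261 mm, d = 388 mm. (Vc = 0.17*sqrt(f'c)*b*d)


Vc = 0.17 * sqrt(30) * 261 * 388 / 1000
= 94.29 kN

94.29


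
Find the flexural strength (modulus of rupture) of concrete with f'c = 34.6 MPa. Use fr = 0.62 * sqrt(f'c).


fr = 0.62 * sqrt(34.6)
= 3.647 MPa

3.647


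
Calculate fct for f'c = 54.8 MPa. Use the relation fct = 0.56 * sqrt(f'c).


fct = 0.56 * sqrt(54.8)
= 0.56 * 7.403
= 4.146 MPa

4.146


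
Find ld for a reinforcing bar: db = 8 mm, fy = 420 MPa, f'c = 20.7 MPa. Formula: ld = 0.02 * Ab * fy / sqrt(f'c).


Ab = pi * 8^2 / 4 = 50.265 mm2
ld = 0.02 * 50.265 * 420 / sqrt(20.7)
= 92.8 mm

92.8


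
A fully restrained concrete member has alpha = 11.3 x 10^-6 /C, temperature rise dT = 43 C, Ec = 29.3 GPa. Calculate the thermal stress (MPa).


sigma = alpha * dT * Ec
= 11.3e-6 * 43 * 29.3 * 1000
= 14.237 MPa

14.237


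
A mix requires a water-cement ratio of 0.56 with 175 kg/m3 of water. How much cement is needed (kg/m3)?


Cement = water / (w/c)
= 175 / 0.56
= 312.5 kg/m3

312.5


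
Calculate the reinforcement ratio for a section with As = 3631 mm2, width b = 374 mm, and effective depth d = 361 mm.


rho = As / (b * d)
= 3631 / (374 * 361)
= 0.0269

0.0269


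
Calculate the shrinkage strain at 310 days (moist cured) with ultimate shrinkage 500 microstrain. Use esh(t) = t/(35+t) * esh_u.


esh(310) = 310 / (35 + 310) * 500
= 310 / 345 * 500
= 449.3 microstrain

449.3


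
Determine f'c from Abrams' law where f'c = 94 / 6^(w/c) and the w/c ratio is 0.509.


f'c = 94 / 6^0.509
= 94 / 2.489
= 37.76 MPa

37.76


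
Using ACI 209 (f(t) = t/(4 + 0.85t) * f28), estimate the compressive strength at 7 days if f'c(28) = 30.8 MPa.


f(7) = 7 / (4 + 0.85 * 7) * 30.8
= 7 / 9.95 * 30.8
= 21.67 MPa

21.67


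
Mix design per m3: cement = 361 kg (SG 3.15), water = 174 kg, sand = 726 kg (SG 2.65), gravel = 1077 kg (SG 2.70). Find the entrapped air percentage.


Vol cement = 361 / (3.15 * 1000) = 0.114603 m3
Vol water = 174 / 1000 = 0.174 m3
Vol sand = 726 / (2.65 * 1000) = 0.273962 m3
Vol gravel = 1077 / (2.70 * 1000) = 0.398889 m3
Total solid + water volume = 0.961454 m3
Air = (1 - 0.961454) * 100 = 3.85%

3.85


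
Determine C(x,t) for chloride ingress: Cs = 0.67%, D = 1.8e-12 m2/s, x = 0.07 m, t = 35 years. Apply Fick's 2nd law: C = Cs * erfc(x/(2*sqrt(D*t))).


t_seconds = 35 * 365.25 * 24 * 3600 = 1104516000.0 s
arg = 0.07 / (2 * sqrt(1.8e-12 * 1104516000.0))
= 0.785
erfc(0.785) = 0.267
C = 0.67 * 0.267 = 0.1789%

0.1789


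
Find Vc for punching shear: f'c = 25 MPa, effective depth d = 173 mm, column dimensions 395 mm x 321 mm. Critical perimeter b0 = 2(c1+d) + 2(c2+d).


b0 = 2*(395 + 173) + 2*(321 + 173) = 2124 mm
Vc = 0.33 * sqrt(25) * 2124 * 173 / 1000
= 606.3 kN

606.3


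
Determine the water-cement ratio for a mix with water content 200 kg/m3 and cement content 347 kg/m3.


w/c = water / cement
w/c = 200 / 347 = 0.576

0.576


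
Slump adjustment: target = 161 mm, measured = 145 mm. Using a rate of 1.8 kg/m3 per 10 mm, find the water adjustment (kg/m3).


Difference = 161 - 145 = 16 mm
Water adjustment = 16 * 1.8 / 10 = 2.9 kg/m3

2.9


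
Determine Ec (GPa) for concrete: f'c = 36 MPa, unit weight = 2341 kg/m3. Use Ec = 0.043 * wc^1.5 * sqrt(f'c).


Ec = 0.043 * 2341^1.5 * sqrt(36) / 1000
= 29.22 GPa

29.22


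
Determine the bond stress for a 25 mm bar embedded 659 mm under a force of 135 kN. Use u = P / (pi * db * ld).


u = P / (pi * db * ld)
= 135 * 1000 / (pi * 25 * 659)
= 2.608 MPa

2.608


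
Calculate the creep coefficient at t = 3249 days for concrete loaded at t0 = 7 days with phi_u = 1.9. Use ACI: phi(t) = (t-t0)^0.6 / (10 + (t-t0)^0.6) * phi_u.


dt = 3249 - 7 = 3242
phi = 3242^0.6 / (10 + 3242^0.6) * 1.9
= 1.762

1.762


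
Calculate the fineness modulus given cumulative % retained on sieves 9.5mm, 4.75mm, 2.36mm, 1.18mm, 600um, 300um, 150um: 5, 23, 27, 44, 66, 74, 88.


FM = sum(cumulative % retained) / 100
= 327 / 100
= 3.27

3.27


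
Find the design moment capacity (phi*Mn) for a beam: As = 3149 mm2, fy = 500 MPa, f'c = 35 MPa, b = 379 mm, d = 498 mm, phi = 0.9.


a = As * fy / (0.85 * f'c * b)
= 3149 * 500 / (0.85 * 35 * 379)
= 139.6421 mm
Mn = As * fy * (d - a/2) / 10^6
= 674.1677 kN-m
phi*Mn = 0.9 * 674.1677 = 606.75 kN-m

606.75


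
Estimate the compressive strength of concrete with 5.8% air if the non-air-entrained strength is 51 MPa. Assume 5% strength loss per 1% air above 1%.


Strength loss = (5.8 - 1) * 5 = 24.0%
f'c = 51 * (1 - 24.0/100)
= 38.76 MPa

38.76


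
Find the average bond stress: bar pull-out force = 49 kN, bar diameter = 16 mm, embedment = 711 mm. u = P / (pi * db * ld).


u = P / (pi * db * ld)
= 49 * 1000 / (pi * 16 * 711)
= 1.371 MPa

1.371


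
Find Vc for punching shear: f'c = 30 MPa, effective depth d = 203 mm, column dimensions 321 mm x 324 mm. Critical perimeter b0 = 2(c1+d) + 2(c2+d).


b0 = 2*(321 + 203) + 2*(324 + 203) = 2102 mm
Vc = 0.33 * sqrt(30) * 2102 * 203 / 1000
= 771.26 kN

771.26


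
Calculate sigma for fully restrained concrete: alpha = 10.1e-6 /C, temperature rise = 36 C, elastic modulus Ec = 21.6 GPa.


sigma = alpha * dT * Ec
= 10.1e-6 * 36 * 21.6 * 1000
= 7.854 MPa

7.854


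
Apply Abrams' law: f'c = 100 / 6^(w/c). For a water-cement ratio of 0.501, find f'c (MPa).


f'c = 100 / 6^0.501
= 100 / 2.454
= 40.75 MPa

40.75


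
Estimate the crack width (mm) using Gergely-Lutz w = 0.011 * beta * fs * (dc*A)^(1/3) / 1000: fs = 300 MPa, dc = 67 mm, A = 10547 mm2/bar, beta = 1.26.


w = 0.011 * beta * fs * (dc * A)^(1/3) / 1000
= 0.011 * 1.26 * 300 * (67 * 10547)^(1/3) / 1000
= 0.37 mm

0.37


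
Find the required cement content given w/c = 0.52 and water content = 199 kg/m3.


Cement = water / (w/c)
= 199 / 0.52
= 382.7 kg/m3

382.7


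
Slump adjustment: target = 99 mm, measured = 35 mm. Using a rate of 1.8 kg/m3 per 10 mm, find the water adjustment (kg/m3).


Difference = 99 - 35 = 64 mm
Water adjustment = 64 * 1.8 / 10 = 11.5 kg/m3

11.5


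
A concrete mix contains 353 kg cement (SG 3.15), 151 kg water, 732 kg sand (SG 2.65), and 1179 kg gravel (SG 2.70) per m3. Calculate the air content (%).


Vol cement = 353 / (3.15 * 1000) = 0.112063 m3
Vol water = 151 / 1000 = 0.151 m3
Vol sand = 732 / (2.65 * 1000) = 0.276226 m3
Vol gravel = 1179 / (2.70 * 1000) = 0.436667 m3
Total solid + water volume = 0.975957 m3
Air = (1 - 0.975957) * 100 = 2.4%

2.4


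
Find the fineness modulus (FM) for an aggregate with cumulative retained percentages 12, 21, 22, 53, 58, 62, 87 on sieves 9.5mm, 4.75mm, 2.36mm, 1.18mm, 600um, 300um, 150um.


FM = sum(cumulative % retained) / 100
= 315 / 100
= 3.15

3.15


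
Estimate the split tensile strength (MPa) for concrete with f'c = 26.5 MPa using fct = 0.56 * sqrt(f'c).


fct = 0.56 * sqrt(26.5)
= 0.56 * 5.148
= 2.883 MPa

2.883


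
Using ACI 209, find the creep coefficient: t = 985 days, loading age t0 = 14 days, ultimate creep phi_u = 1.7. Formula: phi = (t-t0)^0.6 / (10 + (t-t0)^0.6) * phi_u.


dt = 985 - 14 = 971
phi = 971^0.6 / (10 + 971^0.6) * 1.7
= 1.464

1.464


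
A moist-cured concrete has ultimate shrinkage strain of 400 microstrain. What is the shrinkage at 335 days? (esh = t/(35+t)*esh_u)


esh(335) = 335 / (35 + 335) * 400
= 335 / 370 * 400
= 362.2 microstrain

362.2


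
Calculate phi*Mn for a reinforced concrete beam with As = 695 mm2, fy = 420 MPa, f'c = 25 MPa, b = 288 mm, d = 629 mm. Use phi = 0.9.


a = As * fy / (0.85 * f'c * b)
= 695 * 420 / (0.85 * 25 * 288)
= 47.6961 mm
Mn = As * fy * (d - a/2) / 10^6
= 176.6439 kN-m
phi*Mn = 0.9 * 176.6439 = 158.98 kN-m

158.98


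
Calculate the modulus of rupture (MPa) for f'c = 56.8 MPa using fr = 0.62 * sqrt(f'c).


fr = 0.62 * sqrt(56.8)
= 4.673 MPa

4.673


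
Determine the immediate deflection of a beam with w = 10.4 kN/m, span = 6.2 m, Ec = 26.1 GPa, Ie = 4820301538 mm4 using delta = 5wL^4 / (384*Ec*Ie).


Convert: L = 6.2 m = 6200 mm, Ec = 26.1 GPa = 26100 MPa
delta = 5 * 10.4 * 6200^4 / (384 * 26100 * 4820301538)
= 1.59 mm

1.59


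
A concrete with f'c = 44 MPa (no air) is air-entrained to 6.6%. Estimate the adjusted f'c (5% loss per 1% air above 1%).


Strength loss = (6.6 - 1) * 5 = 28.0%
f'c = 44 * (1 - 28.0/100)
= 31.68 MPa

31.68


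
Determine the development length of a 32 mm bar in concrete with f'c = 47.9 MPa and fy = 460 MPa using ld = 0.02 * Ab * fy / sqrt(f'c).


Ab = pi * 32^2 / 4 = 804.248 mm2
ld = 0.02 * 804.248 * 460 / sqrt(47.9)
= 1069.1 mm

1069.1


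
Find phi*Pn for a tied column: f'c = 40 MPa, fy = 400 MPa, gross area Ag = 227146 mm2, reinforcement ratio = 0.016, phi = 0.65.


Ast = rho * Ag = 0.016 * 227146 = 3634.336 mm2
phi*Pn = 0.65 * 0.80 * (0.85 * 40 * (227146 - 3634.336) + 400 * 3634.336) / 1000
= 4707.63 kN

4707.63


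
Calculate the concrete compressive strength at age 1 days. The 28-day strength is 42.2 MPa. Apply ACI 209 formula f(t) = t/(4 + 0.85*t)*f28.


f(1) = 1 / (4 + 0.85 * 1) * 42.2
= 1 / 4.85 * 42.2
= 8.7 MPa

8.7


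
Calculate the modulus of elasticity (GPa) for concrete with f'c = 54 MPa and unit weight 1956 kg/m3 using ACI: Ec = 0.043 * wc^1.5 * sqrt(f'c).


Ec = 0.043 * 1956^1.5 * sqrt(54) / 1000
= 27.33 GPa

27.33


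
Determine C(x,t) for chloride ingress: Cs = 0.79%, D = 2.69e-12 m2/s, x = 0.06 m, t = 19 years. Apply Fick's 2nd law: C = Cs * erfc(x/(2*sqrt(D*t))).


t_seconds = 19 * 365.25 * 24 * 3600 = 599594400.0 s
arg = 0.06 / (2 * sqrt(2.69e-12 * 599594400.0))
= 0.747
erfc(0.747) = 0.2908
C = 0.79 * 0.2908 = 0.2297%

0.2297


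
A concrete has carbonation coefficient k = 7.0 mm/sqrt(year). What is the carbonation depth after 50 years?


depth = k * sqrt(t)
= 7.0 * sqrt(50)
= 49.5 mm

49.5


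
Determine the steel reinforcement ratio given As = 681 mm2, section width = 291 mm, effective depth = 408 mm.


rho = As / (b * d)
= 681 / (291 * 408)
= 0.0057

0.0057


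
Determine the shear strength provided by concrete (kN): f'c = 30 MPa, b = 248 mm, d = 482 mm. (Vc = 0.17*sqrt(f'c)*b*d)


Vc = 0.17 * sqrt(30) * 248 * 482 / 1000
= 111.3 kN

111.3


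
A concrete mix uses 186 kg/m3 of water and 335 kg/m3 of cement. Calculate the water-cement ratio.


w/c = water / cement
w/c = 186 / 335 = 0.555

0.555


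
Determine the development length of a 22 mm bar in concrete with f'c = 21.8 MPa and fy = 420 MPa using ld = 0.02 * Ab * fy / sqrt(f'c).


Ab = pi * 22^2 / 4 = 380.133 mm2
ld = 0.02 * 380.133 * 420 / sqrt(21.8)
= 683.9 mm

683.9


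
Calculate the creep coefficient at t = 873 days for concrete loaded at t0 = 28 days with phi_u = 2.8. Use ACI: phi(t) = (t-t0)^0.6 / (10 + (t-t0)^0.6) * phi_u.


dt = 873 - 28 = 845
phi = 845^0.6 / (10 + 845^0.6) * 2.8
= 2.382

2.382


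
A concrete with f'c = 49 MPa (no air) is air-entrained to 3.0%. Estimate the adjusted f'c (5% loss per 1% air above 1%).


Strength loss = (3.0 - 1) * 5 = 10.0%
f'c = 49 * (1 - 10.0/100)
= 44.1 MPa

44.1


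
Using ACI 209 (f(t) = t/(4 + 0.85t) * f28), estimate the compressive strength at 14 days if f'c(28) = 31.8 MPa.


f(14) = 14 / (4 + 0.85 * 14) * 31.8
= 14 / 15.9 * 31.8
= 28.0 MPa

28.0


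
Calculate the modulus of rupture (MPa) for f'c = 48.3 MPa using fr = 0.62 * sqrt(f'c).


fr = 0.62 * sqrt(48.3)
= 4.309 MPa

4.309


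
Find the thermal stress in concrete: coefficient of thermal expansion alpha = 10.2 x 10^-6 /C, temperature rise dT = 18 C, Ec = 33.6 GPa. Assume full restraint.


sigma = alpha * dT * Ec
= 10.2e-6 * 18 * 33.6 * 1000
= 6.169 MPa

6.169


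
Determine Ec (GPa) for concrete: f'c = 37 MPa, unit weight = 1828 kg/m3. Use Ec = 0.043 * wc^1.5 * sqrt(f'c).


Ec = 0.043 * 1828^1.5 * sqrt(37) / 1000
= 20.44 GPa

20.44


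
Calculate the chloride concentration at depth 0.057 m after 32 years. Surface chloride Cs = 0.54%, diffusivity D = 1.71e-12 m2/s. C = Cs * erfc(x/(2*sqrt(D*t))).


t_seconds = 32 * 365.25 * 24 * 3600 = 1009843200.0 s
arg = 0.057 / (2 * sqrt(1.71e-12 * 1009843200.0))
= 0.6858
erfc(0.6858) = 0.3321
C = 0.54 * 0.3321 = 0.1793%

0.1793


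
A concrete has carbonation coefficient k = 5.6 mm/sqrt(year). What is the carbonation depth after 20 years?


depth = k * sqrt(t)
= 5.6 * sqrt(20)
= 25.04 mm

25.04


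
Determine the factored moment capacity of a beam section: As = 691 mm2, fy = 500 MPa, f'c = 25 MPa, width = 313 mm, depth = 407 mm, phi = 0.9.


a = As * fy / (0.85 * f'c * b)
= 691 * 500 / (0.85 * 25 * 313)
= 51.9451 mm
Mn = As * fy * (d - a/2) / 10^6
= 131.645 kN-m
phi*Mn = 0.9 * 131.645 = 118.48 kN-m

118.48


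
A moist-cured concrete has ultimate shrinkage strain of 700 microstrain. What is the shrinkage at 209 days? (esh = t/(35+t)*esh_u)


esh(209) = 209 / (35 + 209) * 700
= 209 / 244 * 700
= 599.6 microstrain

599.6


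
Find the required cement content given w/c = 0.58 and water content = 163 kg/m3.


Cement = water / (w/c)
= 163 / 0.58
= 281.0 kg/m3

281.0


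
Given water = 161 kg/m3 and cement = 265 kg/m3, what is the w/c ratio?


w/c = water / cement
w/c = 161 / 265 = 0.608

0.608


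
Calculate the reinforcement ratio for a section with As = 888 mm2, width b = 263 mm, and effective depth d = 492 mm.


rho = As / (b * d)
= 888 / (263 * 492)
= 0.0069

0.0069


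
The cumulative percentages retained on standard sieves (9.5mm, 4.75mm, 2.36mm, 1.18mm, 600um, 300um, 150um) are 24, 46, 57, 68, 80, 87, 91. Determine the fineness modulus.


FM = sum(cumulative % retained) / 100
= 453 / 100
= 4.53

4.53


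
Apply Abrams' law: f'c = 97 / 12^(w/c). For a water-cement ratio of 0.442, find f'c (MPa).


f'c = 97 / 12^0.442
= 97 / 2.999
= 32.34 MPa

32.34


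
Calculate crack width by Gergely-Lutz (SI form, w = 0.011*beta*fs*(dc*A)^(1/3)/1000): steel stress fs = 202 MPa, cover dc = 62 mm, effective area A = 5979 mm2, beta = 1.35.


w = 0.011 * beta * fs * (dc * A)^(1/3) / 1000
= 0.011 * 1.35 * 202 * (62 * 5979)^(1/3) / 1000
= 0.215 mm

0.215


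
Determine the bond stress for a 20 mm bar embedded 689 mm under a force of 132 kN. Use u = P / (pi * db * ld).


u = P / (pi * db * ld)
= 132 * 1000 / (pi * 20 * 689)
= 3.049 MPa

3.049


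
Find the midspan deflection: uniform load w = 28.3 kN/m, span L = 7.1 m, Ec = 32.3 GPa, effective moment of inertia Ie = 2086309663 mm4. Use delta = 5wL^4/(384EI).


Convert: L = 7.1 m = 7100 mm, Ec = 32.3 GPa = 32300 MPa
delta = 5 * 28.3 * 7100^4 / (384 * 32300 * 2086309663)
= 13.9 mm

13.9


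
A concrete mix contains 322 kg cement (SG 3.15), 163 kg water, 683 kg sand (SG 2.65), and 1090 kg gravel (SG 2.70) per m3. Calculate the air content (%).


Vol cement = 322 / (3.15 * 1000) = 0.102222 m3
Vol water = 163 / 1000 = 0.163 m3
Vol sand = 683 / (2.65 * 1000) = 0.257736 m3
Vol gravel = 1090 / (2.70 * 1000) = 0.403704 m3
Total solid + water volume = 0.926662 m3
Air = (1 - 0.926662) * 100 = 7.33%

7.33


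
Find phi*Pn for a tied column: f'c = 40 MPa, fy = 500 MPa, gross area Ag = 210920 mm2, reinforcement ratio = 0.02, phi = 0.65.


Ast = rho * Ag = 0.02 * 210920 = 4218.4 mm2
phi*Pn = 0.65 * 0.80 * (0.85 * 40 * (210920 - 4218.4) + 500 * 4218.4) / 1000
= 4751.27 kN

4751.27


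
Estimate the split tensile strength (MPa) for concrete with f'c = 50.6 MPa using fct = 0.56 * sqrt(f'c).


fct = 0.56 * sqrt(50.6)
= 0.56 * 7.113
= 3.983 MPa

3.983


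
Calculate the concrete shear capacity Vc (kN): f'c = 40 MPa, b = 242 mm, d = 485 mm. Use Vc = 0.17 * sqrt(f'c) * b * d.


Vc = 0.17 * sqrt(40) * 242 * 485 / 1000
= 126.19 kN

126.19


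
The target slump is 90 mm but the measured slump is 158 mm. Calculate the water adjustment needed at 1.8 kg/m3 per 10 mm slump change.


Difference = 90 - 158 = -68 mm
Water adjustment = -68 * 1.8 / 10 = -12.2 kg/m3

-12.2
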